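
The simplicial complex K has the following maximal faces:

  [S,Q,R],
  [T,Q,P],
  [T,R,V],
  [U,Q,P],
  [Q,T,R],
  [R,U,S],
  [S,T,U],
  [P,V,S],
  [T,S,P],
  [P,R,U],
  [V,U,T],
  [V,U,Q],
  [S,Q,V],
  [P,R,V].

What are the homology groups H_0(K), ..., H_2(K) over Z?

Fix the vertex order P < Q < R < S < T < U < V and write every simplex with vertices in increasing order. Then dim K = 2 and the simplices of K are:

  0-simplices (7): P, Q, R, S, T, U, V
  1-simplices (21): PQ, PR, PS, PT, PU, PV, QR, QS, QT, QU, QV, RS, RT, RU, RV, ST, SU, SV, TU, TV, UV
  2-simplices (14): PQT, PQU, PRU, PRV, PST, PSV, QRS, QRT, QSV, QUV, RSU, RTV, STU, TUV

so the chain groups are C_0 ≅ Z^7, C_1 ≅ Z^21, C_2 ≅ Z^14.

Boundary ∂_1: C_1 → C_0 sends each edge [p,q] (with p < q) to q − p. For instance
  ∂RU = U − R.
This gives a 7×21 integer matrix of rank 6; reducing to Smith normal form yields diagonal entries (1,1,1,1,1,1).

The boundary map ∂_2: C_2 → C_1 acts by ∂[p,q,r] = [q,r] − [p,r] + [p,q]. For instance
  ∂QUV = UV − QV + QU,
  ∂RTV = TV − RV + RT.
As a 21×14 matrix over Z this has rank 13, with invariant factors (1,1,1,1,1,1,1,1,1,1,1,1,1).

Computing H_k = (kernel of ∂_k) / (image of ∂_{k+1}):

  H_0: rank C_0 − rank ∂_1 = 7 − 6 = 1, and the invariant factors of ∂_1 are all 1, so H_0 = Z.
  H_1: rank ker ∂_1 − rank ∂_2 = (21 − 6) − 13 = 2, and the invariant factors of ∂_2 are all 1, so H_1 = Z^2.
  H_2: rank ker ∂_2 − rank ∂_3 = (14 − 13) − 0 = 1, and there is no ∂_3, so H_2 = Z.

(K is a triangulation of the torus T^2.)

H_0 = Z,  H_1 = Z^2,  H_2 = Z.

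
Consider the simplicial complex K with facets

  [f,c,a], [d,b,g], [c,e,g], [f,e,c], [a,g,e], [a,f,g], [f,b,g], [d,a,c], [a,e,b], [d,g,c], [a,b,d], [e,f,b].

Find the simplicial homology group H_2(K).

Fix the vertex order a < b < c < d < e < f < g and write every simplex with vertices in increasing order. Then dim K = 2 and the simplices of K are:

  0-simplices (7): a, b, c, d, e, f, g
  1-simplices (18): ab, ac, ad, ae, af, ag, bd, be, bf, bg, cd, ce, cf, cg, dg, ef, eg, fg
  2-simplices (12): abd, abe, acd, acf, aeg, afg, bdg, bef, bfg, cdg, cef, ceg

so the chain groups are C_0 ≅ Z^7, C_1 ≅ Z^18, C_2 ≅ Z^12.

Boundary ∂_1: C_1 → C_0 is given by ∂[p,q] = [q] − [p].
This gives a 7×18 integer matrix of rank 6; reducing to Smith normal form yields diagonal entries (1,1,1,1,1,1).

Boundary ∂_2: C_2 → C_1 sends each 2-simplex [p,q,r] to [q,r] − [p,r] + [p,q]. For instance
  ∂afg = fg − ag + af,
  ∂bef = ef − bf + be.
The 18×12 boundary matrix has rank 12 and Smith normal form diag(1,1,1,1,1,1,1,1,1,1,1,2).

Now H_k = ker ∂_k / im ∂_{k+1}, so:

  H_2: rank ker ∂_2 − rank ∂_3 = (12 − 12) − 0 = 0, and there is no ∂_3, so H_2 ≅ 0.

H_2 ≅ 0.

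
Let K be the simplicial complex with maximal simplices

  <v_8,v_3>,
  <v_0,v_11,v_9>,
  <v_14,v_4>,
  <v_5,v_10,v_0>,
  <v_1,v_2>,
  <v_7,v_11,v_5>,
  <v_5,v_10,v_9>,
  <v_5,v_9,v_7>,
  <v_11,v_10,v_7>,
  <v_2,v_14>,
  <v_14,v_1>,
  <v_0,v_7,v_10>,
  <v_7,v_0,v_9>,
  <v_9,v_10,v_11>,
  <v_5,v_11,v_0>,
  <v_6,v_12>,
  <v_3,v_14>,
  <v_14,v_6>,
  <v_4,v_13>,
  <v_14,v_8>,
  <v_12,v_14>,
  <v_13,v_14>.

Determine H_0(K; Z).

Order the vertices as v_0 < v_1 < v_2 < v_3 < v_4 < v_5 < v_6 < v_7 < v_8 < v_9 < v_10 < v_11 < v_12 < v_13 < v_14. Listing each simplex with vertices in this order, K has dimension 2 with simplices:

  0-simplices (15): [v_0], [v_1], [v_2], [v_3], [v_4], [v_5], [v_6], [v_7], [v_8], [v_9], [v_10], [v_11], [v_12], [v_13], [v_14]
  1-simplices (27): (27 of them)
  2-simplices (10): [v_0,v_5,v_10], [v_0,v_5,v_11], [v_0,v_7,v_9], [v_0,v_7,v_10], [v_0,v_9,v_11], [v_5,v_7,v_9], [v_5,v_7,v_11], [v_5,v_9,v_10], [v_7,v_10,v_11], [v_9,v_10,v_11]

so the chain groups are C_0 ≅ Z^15, C_1 ≅ Z^27, C_2 ≅ Z^10.

Boundary ∂_1: C_1 → C_0 sends each edge [p,q] (with p < q) to q − p. For instance
  ∂[v_6,v_14] = [v_14] − [v_6].
As a 15×27 matrix over Z this has rank 13, with invariant factors (1,1,1,1,1,1,1,1,1,1,1,1,1).

∂_2: C_2 → C_1 acts by ∂[p,q,r] = [q,r] − [p,r] + [p,q]. For instance
  ∂[v_9,v_10,v_11] = [v_10,v_11] − [v_9,v_11] + [v_9,v_10],
  ∂[v_0,v_5,v_11] = [v_5,v_11] − [v_0,v_11] + [v_0,v_5].
The 27×10 boundary matrix has rank 10 and Smith normal form diag(1,1,1,1,1,1,1,1,1,2).

Reading off H_k = ker ∂_k / im ∂_{k+1}:

  H_0: rank C_0 − rank ∂_1 = 15 − 13 = 2, and the invariant factors of ∂_1 are all 1, so H_0 = Z^2.

H_0 = Z^2.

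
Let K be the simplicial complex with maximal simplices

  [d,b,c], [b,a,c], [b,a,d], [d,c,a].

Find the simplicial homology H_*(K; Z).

Fix the vertex order a < b < c < d and write every simplex with vertices in increasing order. Then dim K = 2 and the simplices of K are:

  0-simplices (4): a, b, c, d
  1-simplices (6): ab, ac, ad, bc, bd, cd
  2-simplices (4): abc, abd, acd, bcd

Hence C_0 ≅ Z^4, C_1 ≅ Z^6, C_2 ≅ Z^4.

Boundary ∂_1: C_1 → C_0 is given by ∂[p,q] = [q] − [p].
This gives a 4×6 integer matrix of rank 3; reducing to Smith normal form yields diagonal entries (1,1,1).

Boundary ∂_2: C_2 → C_1 maps a triangle to the signed sum of its edges. For instance
  ∂bcd = cd − bd + bc,
  ∂acd = cd − ad + ac.
This gives a 6×4 integer matrix of rank 3; reducing to Smith normal form yields diagonal entries (1,1,1).

From H_k ≅ ker(∂_k) / im(∂_{k+1}) we obtain:

  H_0: rank C_0 − rank ∂_1 = 4 − 3 = 1, and the invariant factors of ∂_1 are all 1, so H_0 = Z.
  H_1: rank ker ∂_1 − rank ∂_2 = (6 − 3) − 3 = 0, and the invariant factors of ∂_2 are all 1, so H_1 = 0.
  H_2: rank ker ∂_2 − rank ∂_3 = (4 − 3) − 0 = 1, and there is no ∂_3, so H_2 = Z.

H_0 = Z,  H_1 = 0,  H_2 = Z.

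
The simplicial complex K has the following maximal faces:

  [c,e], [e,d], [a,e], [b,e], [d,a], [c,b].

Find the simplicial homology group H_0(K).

Order the vertices as a < b < c < d < e. Listing each simplex with vertices in this order, K has dimension 1 with simplices:

  0-simplices (5): a, b, c, d, e
  1-simplices (6): ad, ae, bc, be, ce, de

Hence C_0 ≅ Z^5, C_1 ≅ Z^6.

Boundary ∂_1: C_1 → C_0 is given by ∂[p,q] = [q] − [p].
This gives a 5×6 integer matrix of rank 4; reducing to Smith normal form yields diagonal entries (1,1,1,1).

Reading off H_k = ker ∂_k / im ∂_{k+1}:

  H_0: rank C_0 − rank ∂_1 = 5 − 4 = 1, and the invariant factors of ∂_1 are all 1, so H_0 ≅ Z.

(K is a triangulation of a wedge of 2 circles.)

H_0 = Z.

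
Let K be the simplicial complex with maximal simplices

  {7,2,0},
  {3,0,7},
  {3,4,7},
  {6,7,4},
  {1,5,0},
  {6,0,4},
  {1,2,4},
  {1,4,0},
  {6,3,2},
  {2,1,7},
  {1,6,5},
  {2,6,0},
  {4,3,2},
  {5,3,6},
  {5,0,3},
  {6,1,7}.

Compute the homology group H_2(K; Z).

H_2 = Z.

Fix the vertex order 0 < 1 < 2 < 3 < 4 < 5 < 6 < 7 and write every simplex with vertices in increasing order. Then dim K = 2 and the simplices of K are:

  0-simplices (8): [0], [1], [2], [3], [4], [5], [6], [7]
  1-simplices (24): (24 of them)
  2-simplices (16): [0,1,4], [0,1,5], [0,2,6], [0,2,7], [0,3,5], [0,3,7], [0,4,6], [1,2,4], [1,2,7], [1,5,6], [1,6,7], [2,3,4], [2,3,6], [3,4,7], [3,5,6], [4,6,7]

so the chain groups are C_0 ≅ Z^8, C_1 ≅ Z^24, C_2 ≅ Z^16.

∂_1: C_1 → C_0 sends each edge [p,q] (with p < q) to q − p. For instance
  ∂[3,4] = [4] − [3].
The resulting 8×24 matrix has rank 7, and its Smith normal form has invariant factors (1,1,1,1,1,1,1).

The boundary map ∂_2: C_2 → C_1 maps a triangle to the signed sum of its edges. For instance
  ∂[0,3,5] = [3,5] − [0,5] + [0,3],
  ∂[3,5,6] = [5,6] − [3,6] + [3,5].
The resulting 24×16 matrix has rank 15, and its Smith normal form has invariant factors (1,1,1,1,1,1,1,1,1,1,1,1,1,1,1).

Reading off H_k = ker ∂_k / im ∂_{k+1}:

  H_2: rank ker ∂_2 − rank ∂_3 = (16 − 15) − 0 = 1, and there is no ∂_3, so H_2 = Z.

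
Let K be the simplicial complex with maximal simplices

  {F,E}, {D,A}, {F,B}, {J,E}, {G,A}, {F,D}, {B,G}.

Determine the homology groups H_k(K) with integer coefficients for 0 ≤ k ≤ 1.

Order the vertices as A < B < D < E < F < G < J. Listing each simplex with vertices in this order, K has dimension 1 with simplices:

  0-simplices (7): A, B, D, E, F, G, J
  1-simplices (7): AD, AG, BF, BG, DF, EF, EJ

so the chain groups are C_0 ≅ Z^7, C_1 ≅ Z^7.

∂_1: C_1 → C_0 is given by ∂[p,q] = [q] − [p]. For instance
  ∂BG = G − B.
The resulting 7×7 matrix has rank 6, and its Smith normal form has invariant factors (1,1,1,1,1,1).

Computing H_k = (kernel of ∂_k) / (image of ∂_{k+1}):

  H_0: rank C_0 − rank ∂_1 = 7 − 6 = 1, and the invariant factors of ∂_1 are all 1, so H_0 ≅ Z.
  H_1: rank ker ∂_1 − rank ∂_2 = (7 − 6) − 0 = 1, and there is no ∂_2, so H_1 ≅ Z.

As a check, the Euler characteristic is 7 − 7 = 0, which agrees with 1 − 1 = 0.

H_0 ≅ Z,  H_1 ≅ Z.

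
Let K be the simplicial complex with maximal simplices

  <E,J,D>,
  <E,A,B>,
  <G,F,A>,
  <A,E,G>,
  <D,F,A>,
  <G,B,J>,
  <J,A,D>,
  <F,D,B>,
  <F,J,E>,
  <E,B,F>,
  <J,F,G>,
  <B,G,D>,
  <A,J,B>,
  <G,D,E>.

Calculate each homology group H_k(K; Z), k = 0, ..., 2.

K has 7 vertices, 21 edges, 14 triangles.
rank ∂_0 = 0, rank ∂_1 = 6 ⇒ b_0 = 7 − 0 − 6 = 1; all invariant factors of ∂_1 are 1 so no torsion. So H_0 ≅ Z.
rank ∂_1 = 6, rank ∂_2 = 13 ⇒ b_1 = 21 − 6 − 13 = 2; all invariant factors of ∂_2 are 1 so no torsion. So H_1 ≅ Z^2.
rank ∂_2 = 13, rank ∂_3 = 0 ⇒ b_2 = 14 − 13 − 0 = 1. So H_2 ≅ Z.

H_0 = Z,  H_1 = Z^2,  H_2 = Z.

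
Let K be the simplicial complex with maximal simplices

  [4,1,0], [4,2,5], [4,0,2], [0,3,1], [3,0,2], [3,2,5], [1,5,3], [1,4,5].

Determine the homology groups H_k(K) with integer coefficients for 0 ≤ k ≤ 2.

H_0 = Z,  H_1 = 0,  H_2 = Z.

We work with the vertex ordering 0 < 1 < 2 < 3 < 4 < 5. The simplices of K, each written with vertices in increasing order, are:

  0-simplices (6): [0], [1], [2], [3], [4], [5]
  1-simplices (12): [0,1], [0,2], [0,3], [0,4], [1,3], [1,4], [1,5], [2,3], [2,4], [2,5], [3,5], [4,5]
  2-simplices (8): [0,1,3], [0,1,4], [0,2,3], [0,2,4], [1,3,5], [1,4,5], [2,3,5], [2,4,5]

so the chain groups are C_0 ≅ Z^6, C_1 ≅ Z^12, C_2 ≅ Z^8.

Boundary ∂_1: C_1 → C_0 sends each edge [p,q] (with p < q) to q − p.
The 6×12 boundary matrix has rank 5 and Smith normal form diag(1,1,1,1,1).

∂_2: C_2 → C_1 acts by ∂[p,q,r] = [q,r] − [p,r] + [p,q]. For instance
  ∂[0,2,4] = [2,4] − [0,4] + [0,2],
  ∂[0,2,3] = [2,3] − [0,3] + [0,2].
As a 12×8 matrix over Z this has rank 7, with invariant factors (1,1,1,1,1,1,1).

Reading off H_k = ker ∂_k / im ∂_{k+1}:

  H_0: rank C_0 − rank ∂_1 = 6 − 5 = 1, and the invariant factors of ∂_1 are all 1, so H_0 ≅ Z.
  H_1: rank ker ∂_1 − rank ∂_2 = (12 − 5) − 7 = 0, and the invariant factors of ∂_2 are all 1, so H_1 ≅ 0.
  H_2: rank ker ∂_2 − rank ∂_3 = (8 − 7) − 0 = 1, and there is no ∂_3, so H_2 ≅ Z.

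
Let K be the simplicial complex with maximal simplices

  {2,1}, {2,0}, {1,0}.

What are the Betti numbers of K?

Take the total order 0 < 1 < 2 on the vertex set. Then K (dimension 1) consists of the simplices:

  0-simplices (3): [0], [1], [2]
  1-simplices (3): [0,1], [0,2], [1,2]

so the chain groups are C_0 ≅ Z^3, C_1 ≅ Z^3.

∂_1: C_1 → C_0 is given by ∂[p,q] = [q] − [p]. For instance
  ∂[1,2] = [2] − [1].
The resulting 3×3 matrix has rank 2, and its Smith normal form has invariant factors (1,1).

From H_k ≅ ker(∂_k) / im(∂_{k+1}) we obtain:

  H_0: rank C_0 − rank ∂_1 = 3 − 2 = 1, and the invariant factors of ∂_1 are all 1, so H_0 = Z.
  H_1: rank ker ∂_1 − rank ∂_2 = (3 − 2) − 0 = 1, and there is no ∂_2, so H_1 = Z.

As a check, the Euler characteristic is 3 − 3 = 0, which agrees with 1 − 1 = 0.

Hence the Betti numbers are b_0 = 1, b_1 = 1.

b_0 = 1, b_1 = 1.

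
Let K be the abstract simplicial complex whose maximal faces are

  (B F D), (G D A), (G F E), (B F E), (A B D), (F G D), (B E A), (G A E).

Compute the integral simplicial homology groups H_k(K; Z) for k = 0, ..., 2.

We work with the vertex ordering A < B < D < E < F < G. The simplices of K, each written with vertices in increasing order, are:

  0-simplices (6): A, B, D, E, F, G
  1-simplices (12): AB, AD, AE, AG, BD, BE, BF, DF, DG, EF, EG, FG
  2-simplices (8): ABD, ABE, ADG, AEG, BDF, BEF, DFG, EFG

so the chain groups are C_0 ≅ Z^6, C_1 ≅ Z^12, C_2 ≅ Z^8.

Boundary ∂_1: C_1 → C_0 sends each edge [p,q] (with p < q) to q − p.
The 6×12 boundary matrix has rank 5 and Smith normal form diag(1,1,1,1,1).

The boundary map ∂_2: C_2 → C_1 acts by ∂[p,q,r] = [q,r] − [p,r] + [p,q]. For instance
  ∂ABE = BE − AE + AB,
  ∂EFG = FG − EG + EF.
The resulting 12×8 matrix has rank 7, and its Smith normal form has invariant factors (1,1,1,1,1,1,1).

Now H_k = ker ∂_k / im ∂_{k+1}, so:

  H_0: rank C_0 − rank ∂_1 = 6 − 5 = 1, and the invariant factors of ∂_1 are all 1, so H_0 ≅ Z.
  H_1: rank ker ∂_1 − rank ∂_2 = (12 − 5) − 7 = 0, and the invariant factors of ∂_2 are all 1, so H_1 ≅ 0.
  H_2: rank ker ∂_2 − rank ∂_3 = (8 − 7) − 0 = 1, and there is no ∂_3, so H_2 ≅ Z.

H_0 = Z,  H_1 = 0,  H_2 = Z.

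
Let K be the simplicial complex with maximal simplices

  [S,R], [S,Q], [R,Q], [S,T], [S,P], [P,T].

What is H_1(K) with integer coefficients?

Take the total order P < Q < R < S < T on the vertex set. Then K (dimension 1) consists of the simplices:

  0-simplices (5): P, Q, R, S, T
  1-simplices (6): PS, PT, QR, QS, RS, ST

so the chain groups are C_0 ≅ Z^5, C_1 ≅ Z^6.

The boundary map ∂_1: C_1 → C_0 maps an edge to its endpoints' difference, ∂[p,q] = q − p.
As a 5×6 matrix over Z this has rank 4, with invariant factors (1,1,1,1).

From H_k ≅ ker(∂_k) / im(∂_{k+1}) we obtain:

  H_1: rank ker ∂_1 − rank ∂_2 = (6 − 4) − 0 = 2, and there is no ∂_2, so H_1 ≅ Z^2.

H_1 = Z^2.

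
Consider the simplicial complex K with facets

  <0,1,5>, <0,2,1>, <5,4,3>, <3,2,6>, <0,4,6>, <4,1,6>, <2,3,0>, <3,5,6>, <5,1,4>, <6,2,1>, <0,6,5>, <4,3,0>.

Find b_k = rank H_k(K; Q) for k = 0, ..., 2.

b_0 = 1, b_1 = 0, b_2 = 0.

Order the vertices as 0 < 1 < 2 < 3 < 4 < 5 < 6. Listing each simplex with vertices in this order, K has dimension 2 with simplices:

  0-simplices (7): [0], [1], [2], [3], [4], [5], [6]
  1-simplices (18): [0,1], [0,2], [0,3], [0,4], [0,5], [0,6], [1,2], [1,4], [1,5], [1,6], [2,3], [2,6], [3,4], [3,5], [3,6], [4,5], [4,6], [5,6]
  2-simplices (12): [0,1,2], [0,1,5], [0,2,3], [0,3,4], [0,4,6], [0,5,6], [1,2,6], [1,4,5], [1,4,6], [2,3,6], [3,4,5], [3,5,6]

giving chain groups C_0 ≅ Z^7, C_1 ≅ Z^18, C_2 ≅ Z^12.

The boundary map ∂_1: C_1 → C_0 maps an edge to its endpoints' difference, ∂[p,q] = q − p. For instance
  ∂[1,5] = [5] − [1].
The 7×18 boundary matrix has rank 6 and Smith normal form diag(1,1,1,1,1,1).

∂_2: C_2 → C_1 maps a triangle to the signed sum of its edges. For instance
  ∂[3,4,5] = [4,5] − [3,5] + [3,4],
  ∂[0,1,2] = [1,2] − [0,2] + [0,1].
As a 18×12 matrix over Z this has rank 12, with invariant factors (1,1,1,1,1,1,1,1,1,1,1,2).

Reading off H_k = ker ∂_k / im ∂_{k+1}:

  H_0: rank C_0 − rank ∂_1 = 7 − 6 = 1, and the invariant factors of ∂_1 are all 1, so H_0 = Z.
  H_1: rank ker ∂_1 − rank ∂_2 = (18 − 6) − 12 = 0, and ∂_2 has invariant factor 2 > 1, so H_1 = Z_2.
  H_2: rank ker ∂_2 − rank ∂_3 = (12 − 12) − 0 = 0, and there is no ∂_3, so H_2 = 0.

As a check, the Euler characteristic is 7 − 18 + 12 = 1, which agrees with 1 − 0 + 0 = 1.

Hence the Betti numbers are b_0 = 1, b_1 = 0, b_2 = 0.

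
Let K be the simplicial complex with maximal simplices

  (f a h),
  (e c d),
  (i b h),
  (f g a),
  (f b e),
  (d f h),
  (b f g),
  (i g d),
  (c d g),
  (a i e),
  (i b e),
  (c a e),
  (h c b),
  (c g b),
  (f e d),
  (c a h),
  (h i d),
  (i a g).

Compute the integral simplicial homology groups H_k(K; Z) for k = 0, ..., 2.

Fix the vertex order a < b < c < d < e < f < g < h < i and write every simplex with vertices in increasing order. Then dim K = 2 and the simplices of K are:

  0-simplices (9): a, b, c, d, e, f, g, h, i
  1-simplices (27): ac, ae, af, ag, ah, ai, bc, be, bf, bg, bh, bi, cd, ce, cg, ch, de, df, dg, dh, di, ef, ei, fg, fh, gi, hi
  2-simplices (18): ace, ach, aei, afg, afh, agi, bcg, bch, bef, bei, bfg, bhi, cde, cdg, def, dfh, dgi, dhi

Hence C_0 ≅ Z^9, C_1 ≅ Z^27, C_2 ≅ Z^18.

Boundary ∂_1: C_1 → C_0 sends each edge [p,q] (with p < q) to q − p. For instance
  ∂cd = d − c.
The 9×27 boundary matrix has rank 8 and Smith normal form diag(1,1,1,1,1,1,1,1).

Boundary ∂_2: C_2 → C_1 maps a triangle to the signed sum of its edges. For instance
  ∂bfg = fg − bg + bf,
  ∂bei = ei − bi + be.
This gives a 27×18 integer matrix of rank 17; reducing to Smith normal form yields diagonal entries (1,1,1,1,1,1,1,1,1,1,1,1,1,1,1,1,1).

Reading off H_k = ker ∂_k / im ∂_{k+1}:

  H_0: rank C_0 − rank ∂_1 = 9 − 8 = 1, and the invariant factors of ∂_1 are all 1, so H_0 ≅ Z.
  H_1: rank ker ∂_1 − rank ∂_2 = (27 − 8) − 17 = 2, and the invariant factors of ∂_2 are all 1, so H_1 ≅ Z^2.
  H_2: rank ker ∂_2 − rank ∂_3 = (18 − 17) − 0 = 1, and there is no ∂_3, so H_2 ≅ Z.

H_0 = Z,  H_1 = Z^2,  H_2 = Z.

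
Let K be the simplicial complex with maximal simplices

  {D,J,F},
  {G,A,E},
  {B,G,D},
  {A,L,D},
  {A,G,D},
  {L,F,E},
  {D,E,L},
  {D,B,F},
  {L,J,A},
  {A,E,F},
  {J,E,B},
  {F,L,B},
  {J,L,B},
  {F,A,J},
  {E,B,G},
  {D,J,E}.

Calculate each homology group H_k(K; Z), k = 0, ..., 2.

H_0 ≅ Z,  H_1 ≅ Z^2,  H_2 ≅ Z.

Fix the vertex order A < B < D < E < F < G < J < L and write every simplex with vertices in increasing order. Then dim K = 2 and the simplices of K are:

  0-simplices (8): A, B, D, E, F, G, J, L
  1-simplices (24): AD, AE, AF, AG, AJ, AL, BD, BE, BF, BG, BJ, BL, DE, DF, DG, DJ, DL, EF, EG, EJ, EL, FJ, FL, JL
  2-simplices (16): ADG, ADL, AEF, AEG, AFJ, AJL, BDF, BDG, BEG, BEJ, BFL, BJL, DEJ, DEL, DFJ, EFL

so the chain groups are C_0 ≅ Z^8, C_1 ≅ Z^24, C_2 ≅ Z^16.

The boundary map ∂_1: C_1 → C_0 maps an edge to its endpoints' difference, ∂[p,q] = q − p. For instance
  ∂EF = F − E.
The resulting 8×24 matrix has rank 7, and its Smith normal form has invariant factors (1,1,1,1,1,1,1).

Boundary ∂_2: C_2 → C_1 maps a triangle to the signed sum of its edges. For instance
  ∂AEF = EF − AF + AE,
  ∂DEJ = EJ − DJ + DE.
This gives a 24×16 integer matrix of rank 15; reducing to Smith normal form yields diagonal entries (1,1,1,1,1,1,1,1,1,1,1,1,1,1,1).

From H_k ≅ ker(∂_k) / im(∂_{k+1}) we obtain:

  H_0: rank C_0 − rank ∂_1 = 8 − 7 = 1, and the invariant factors of ∂_1 are all 1, so H_0 ≅ Z.
  H_1: rank ker ∂_1 − rank ∂_2 = (24 − 7) − 15 = 2, and the invariant factors of ∂_2 are all 1, so H_1 ≅ Z^2.
  H_2: rank ker ∂_2 − rank ∂_3 = (16 − 15) − 0 = 1, and there is no ∂_3, so H_2 ≅ Z.

As a check, the Euler characteristic is 8 − 24 + 16 = 0, which agrees with 1 − 2 + 1 = 0.
(K is a triangulation of the torus T^2.)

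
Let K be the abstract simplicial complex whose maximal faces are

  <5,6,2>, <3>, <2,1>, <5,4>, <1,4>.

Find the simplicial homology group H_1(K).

Take the total order 1 < 2 < 3 < 4 < 5 < 6 on the vertex set. Then K (dimension 2) consists of the simplices:

  0-simplices (6): [1], [2], [3], [4], [5], [6]
  1-simplices (6): [1,2], [1,4], [2,5], [2,6], [4,5], [5,6]
  2-simplices (1): [2,5,6]

giving chain groups C_0 ≅ Z^6, C_1 ≅ Z^6, C_2 ≅ Z^1.

Boundary ∂_1: C_1 → C_0 sends each edge [p,q] (with p < q) to q − p.
As a 6×6 matrix over Z this has rank 4, with invariant factors (1,1,1,1).

The boundary map ∂_2: C_2 → C_1 acts by ∂[p,q,r] = [q,r] − [p,r] + [p,q]. For instance
  ∂[2,5,6] = [5,6] − [2,6] + [2,5].
As a 6×1 matrix over Z this has rank 1, with invariant factors (1).

Computing H_k = (kernel of ∂_k) / (image of ∂_{k+1}):

  H_1: rank ker ∂_1 − rank ∂_2 = (6 − 4) − 1 = 1, and the invariant factors of ∂_2 are all 1, so H_1 ≅ Z.

H_1 = Z.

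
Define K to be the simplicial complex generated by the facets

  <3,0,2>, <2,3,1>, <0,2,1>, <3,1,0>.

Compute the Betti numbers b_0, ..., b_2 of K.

b_0 = 1, b_1 = 0, b_2 = 1.

Fix the vertex order 0 < 1 < 2 < 3 and write every simplex with vertices in increasing order. Then dim K = 2 and the simplices of K are:

  0-simplices (4): [0], [1], [2], [3]
  1-simplices (6): [0,1], [0,2], [0,3], [1,2], [1,3], [2,3]
  2-simplices (4): [0,1,2], [0,1,3], [0,2,3], [1,2,3]

Hence C_0 ≅ Z^4, C_1 ≅ Z^6, C_2 ≅ Z^4.

∂_1: C_1 → C_0 is given by ∂[p,q] = [q] − [p]. For instance
  ∂[1,3] = [3] − [1].
The resulting 4×6 matrix has rank 3, and its Smith normal form has invariant factors (1,1,1).

The boundary map ∂_2: C_2 → C_1 acts by ∂[p,q,r] = [q,r] − [p,r] + [p,q]. For instance
  ∂[0,1,2] = [1,2] − [0,2] + [0,1],
  ∂[1,2,3] = [2,3] − [1,3] + [1,2].
The 6×4 boundary matrix has rank 3 and Smith normal form diag(1,1,1).

Reading off H_k = ker ∂_k / im ∂_{k+1}:

  H_0: rank C_0 − rank ∂_1 = 4 − 3 = 1, and the invariant factors of ∂_1 are all 1, so H_0 = Z.
  H_1: rank ker ∂_1 − rank ∂_2 = (6 − 3) − 3 = 0, and the invariant factors of ∂_2 are all 1, so H_1 = 0.
  H_2: rank ker ∂_2 − rank ∂_3 = (4 − 3) − 0 = 1, and there is no ∂_3, so H_2 = Z.

(K is a triangulation of the 2-sphere S^2.)

Hence the Betti numbers are b_0 = 1, b_1 = 0, b_2 = 1.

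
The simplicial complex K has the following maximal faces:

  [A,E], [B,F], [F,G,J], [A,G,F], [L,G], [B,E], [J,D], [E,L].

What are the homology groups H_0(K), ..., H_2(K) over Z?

Take the total order A < B < D < E < F < G < J < L on the vertex set. Then K (dimension 2) consists of the simplices:

  0-simplices (8): A, B, D, E, F, G, J, L
  1-simplices (11): AE, AF, AG, BE, BF, DJ, EL, FG, FJ, GJ, GL
  2-simplices (2): AFG, FGJ

so the chain groups are C_0 ≅ Z^8, C_1 ≅ Z^11, C_2 ≅ Z^2.

Boundary ∂_1: C_1 → C_0 sends each edge [p,q] (with p < q) to q − p. For instance
  ∂BF = F − B.
The resulting 8×11 matrix has rank 7, and its Smith normal form has invariant factors (1,1,1,1,1,1,1).

The boundary map ∂_2: C_2 → C_1 sends each 2-simplex [p,q,r] to [q,r] − [p,r] + [p,q]. For instance
  ∂FGJ = GJ − FJ + FG,
  ∂AFG = FG − AG + AF.
The resulting 11×2 matrix has rank 2, and its Smith normal form has invariant factors (1,1).

From H_k ≅ ker(∂_k) / im(∂_{k+1}) we obtain:

  H_0: rank C_0 − rank ∂_1 = 8 − 7 = 1, and the invariant factors of ∂_1 are all 1, so H_0 ≅ Z.
  H_1: rank ker ∂_1 − rank ∂_2 = (11 − 7) − 2 = 2, and the invariant factors of ∂_2 are all 1, so H_1 ≅ Z^2.
  H_2: rank ker ∂_2 − rank ∂_3 = (2 − 2) − 0 = 0, and there is no ∂_3, so H_2 ≅ 0.

As a check, the Euler characteristic is 8 − 11 + 2 = -1, which agrees with 1 − 2 + 0 = -1.

H_0 ≅ Z,  H_1 ≅ Z^2,  H_2 = 0.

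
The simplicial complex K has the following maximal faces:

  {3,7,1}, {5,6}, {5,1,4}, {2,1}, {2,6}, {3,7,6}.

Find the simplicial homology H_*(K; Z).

Order the vertices as 1 < 2 < 3 < 4 < 5 < 6 < 7. Listing each simplex with vertices in this order, K has dimension 2 with simplices:

  0-simplices (7): [1], [2], [3], [4], [5], [6], [7]
  1-simplices (11): [1,2], [1,3], [1,4], [1,5], [1,7], [2,6], [3,6], [3,7], [4,5], [5,6], [6,7]
  2-simplices (3): [1,3,7], [1,4,5], [3,6,7]

so the chain groups are C_0 ≅ Z^7, C_1 ≅ Z^11, C_2 ≅ Z^3.

The boundary map ∂_1: C_1 → C_0 maps an edge to its endpoints' difference, ∂[p,q] = q − p. For instance
  ∂[3,6] = [6] − [3].
The resulting 7×11 matrix has rank 6, and its Smith normal form has invariant factors (1,1,1,1,1,1).

Boundary ∂_2: C_2 → C_1 maps a triangle to the signed sum of its edges. For instance
  ∂[1,4,5] = [4,5] − [1,5] + [1,4],
  ∂[1,3,7] = [3,7] − [1,7] + [1,3].
This gives a 11×3 integer matrix of rank 3; reducing to Smith normal form yields diagonal entries (1,1,1).

Reading off H_k = ker ∂_k / im ∂_{k+1}:

  H_0: rank C_0 − rank ∂_1 = 7 − 6 = 1, and the invariant factors of ∂_1 are all 1, so H_0 = Z.
  H_1: rank ker ∂_1 − rank ∂_2 = (11 − 6) − 3 = 2, and the invariant factors of ∂_2 are all 1, so H_1 = Z^2.
  H_2: rank ker ∂_2 − rank ∂_3 = (3 − 3) − 0 = 0, and there is no ∂_3, so H_2 = 0.

H_0 ≅ Z,  H_1 ≅ Z^2,  H_2 = 0.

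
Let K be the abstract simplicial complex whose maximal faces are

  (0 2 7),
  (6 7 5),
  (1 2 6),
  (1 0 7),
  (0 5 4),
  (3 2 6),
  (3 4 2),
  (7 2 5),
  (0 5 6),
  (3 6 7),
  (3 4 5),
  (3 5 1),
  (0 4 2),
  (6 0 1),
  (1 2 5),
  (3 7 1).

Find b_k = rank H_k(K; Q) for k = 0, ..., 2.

Fix the vertex order 0 < 1 < 2 < 3 < 4 < 5 < 6 < 7 and write every simplex with vertices in increasing order. Then dim K = 2 and the simplices of K are:

  0-simplices (8): [0], [1], [2], [3], [4], [5], [6], [7]
  1-simplices (24): (24 of them)
  2-simplices (16): [0,1,6], [0,1,7], [0,2,4], [0,2,7], [0,4,5], [0,5,6], [1,2,5], [1,2,6], [1,3,5], [1,3,7], [2,3,4], [2,3,6], [2,5,7], [3,4,5], [3,6,7], [5,6,7]

Hence C_0 ≅ Z^8, C_1 ≅ Z^24, C_2 ≅ Z^16.

The boundary map ∂_1: C_1 → C_0 is given by ∂[p,q] = [q] − [p].
The 8×24 boundary matrix has rank 7 and Smith normal form diag(1,1,1,1,1,1,1).

The boundary map ∂_2: C_2 → C_1 acts by ∂[p,q,r] = [q,r] − [p,r] + [p,q]. For instance
  ∂[0,1,6] = [1,6] − [0,6] + [0,1],
  ∂[3,4,5] = [4,5] − [3,5] + [3,4].
This gives a 24×16 integer matrix of rank 15; reducing to Smith normal form yields diagonal entries (1,1,1,1,1,1,1,1,1,1,1,1,1,1,1).

Reading off H_k = ker ∂_k / im ∂_{k+1}:

  H_0: rank C_0 − rank ∂_1 = 8 − 7 = 1, and the invariant factors of ∂_1 are all 1, so H_0 ≅ Z.
  H_1: rank ker ∂_1 − rank ∂_2 = (24 − 7) − 15 = 2, and the invariant factors of ∂_2 are all 1, so H_1 ≅ Z^2.
  H_2: rank ker ∂_2 − rank ∂_3 = (16 − 15) − 0 = 1, and there is no ∂_3, so H_2 ≅ Z.

As a check, the Euler characteristic is 8 − 24 + 16 = 0, which agrees with 1 − 2 + 1 = 0.
(K is a triangulation of the torus T^2.)

Hence the Betti numbers are b_0 = 1, b_1 = 2, b_2 = 1.

b_0 = 1, b_1 = 2, b_2 = 1.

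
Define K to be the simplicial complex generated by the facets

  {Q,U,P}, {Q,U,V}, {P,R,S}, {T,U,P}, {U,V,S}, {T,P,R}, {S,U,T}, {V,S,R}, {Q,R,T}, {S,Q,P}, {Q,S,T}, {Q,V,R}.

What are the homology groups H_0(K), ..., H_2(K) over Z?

H_0 ≅ Z,  H_1 ≅ Z/2,  H_2 = 0.

We work with the vertex ordering P < Q < R < S < T < U < V. The simplices of K, each written with vertices in increasing order, are:

  0-simplices (7): P, Q, R, S, T, U, V
  1-simplices (18): PQ, PR, PS, PT, PU, QR, QS, QT, QU, QV, RS, RT, RV, ST, SU, SV, TU, UV
  2-simplices (12): PQS, PQU, PRS, PRT, PTU, QRT, QRV, QST, QUV, RSV, STU, SUV

giving chain groups C_0 ≅ Z^7, C_1 ≅ Z^18, C_2 ≅ Z^12.

The boundary map ∂_1: C_1 → C_0 maps an edge to its endpoints' difference, ∂[p,q] = q − p.
As a 7×18 matrix over Z this has rank 6, with invariant factors (1,1,1,1,1,1).

∂_2: C_2 → C_1 maps a triangle to the signed sum of its edges. For instance
  ∂SUV = UV − SV + SU,
  ∂PTU = TU − PU + PT.
The resulting 18×12 matrix has rank 12, and its Smith normal form has invariant factors (1,1,1,1,1,1,1,1,1,1,1,2).

Reading off H_k = ker ∂_k / im ∂_{k+1}:

  H_0: rank C_0 − rank ∂_1 = 7 − 6 = 1, and the invariant factors of ∂_1 are all 1, so H_0 = Z.
  H_1: rank ker ∂_1 − rank ∂_2 = (18 − 6) − 12 = 0, and ∂_2 has invariant factor 2 > 1, so H_1 = Z/2.
  H_2: rank ker ∂_2 − rank ∂_3 = (12 − 12) − 0 = 0, and there is no ∂_3, so H_2 = 0.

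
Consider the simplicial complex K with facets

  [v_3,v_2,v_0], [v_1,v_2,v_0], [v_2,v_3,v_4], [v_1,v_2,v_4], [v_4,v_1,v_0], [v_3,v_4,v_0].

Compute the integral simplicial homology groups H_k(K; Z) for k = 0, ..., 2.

H_0 ≅ Z,  H_1 = 0,  H_2 ≅ Z.

Take the total order v_0 < v_1 < v_2 < v_3 < v_4 on the vertex set. Then K (dimension 2) consists of the simplices:

  0-simplices (5): [v_0], [v_1], [v_2], [v_3], [v_4]
  1-simplices (9): [v_0,v_1], [v_0,v_2], [v_0,v_3], [v_0,v_4], [v_1,v_2], [v_1,v_4], [v_2,v_3], [v_2,v_4], [v_3,v_4]
  2-simplices (6): [v_0,v_1,v_2], [v_0,v_1,v_4], [v_0,v_2,v_3], [v_0,v_3,v_4], [v_1,v_2,v_4], [v_2,v_3,v_4]

giving chain groups C_0 ≅ Z^5, C_1 ≅ Z^9, C_2 ≅ Z^6.

The boundary map ∂_1: C_1 → C_0 maps an edge to its endpoints' difference, ∂[p,q] = q − p.
This gives a 5×9 integer matrix of rank 4; reducing to Smith normal form yields diagonal entries (1,1,1,1).

Boundary ∂_2: C_2 → C_1 acts by ∂[p,q,r] = [q,r] − [p,r] + [p,q]. For instance
  ∂[v_0,v_2,v_3] = [v_2,v_3] − [v_0,v_3] + [v_0,v_2],
  ∂[v_0,v_3,v_4] = [v_3,v_4] − [v_0,v_4] + [v_0,v_3].
This gives a 9×6 integer matrix of rank 5; reducing to Smith normal form yields diagonal entries (1,1,1,1,1).

From H_k ≅ ker(∂_k) / im(∂_{k+1}) we obtain:

  H_0: rank C_0 − rank ∂_1 = 5 − 4 = 1, and the invariant factors of ∂_1 are all 1, so H_0 = Z.
  H_1: rank ker ∂_1 − rank ∂_2 = (9 − 4) − 5 = 0, and the invariant factors of ∂_2 are all 1, so H_1 = 0.
  H_2: rank ker ∂_2 − rank ∂_3 = (6 − 5) − 0 = 1, and there is no ∂_3, so H_2 = Z.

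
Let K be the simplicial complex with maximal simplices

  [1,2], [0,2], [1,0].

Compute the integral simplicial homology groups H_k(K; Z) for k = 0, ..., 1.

K has 3 vertices, 3 edges.
rank ∂_0 = 0, rank ∂_1 = 2 ⇒ b_0 = 3 − 0 − 2 = 1; all invariant factors of ∂_1 are 1 so no torsion. So H_0 = Z.
rank ∂_1 = 2, rank ∂_2 = 0 ⇒ b_1 = 3 − 2 − 0 = 1. So H_1 = Z.

H_0 = Z,  H_1 = Z.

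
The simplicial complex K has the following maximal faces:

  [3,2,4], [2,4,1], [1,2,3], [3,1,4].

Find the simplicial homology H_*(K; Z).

Order the vertices as 1 < 2 < 3 < 4. Listing each simplex with vertices in this order, K has dimension 2 with simplices:

  0-simplices (4): [1], [2], [3], [4]
  1-simplices (6): [1,2], [1,3], [1,4], [2,3], [2,4], [3,4]
  2-simplices (4): [1,2,3], [1,2,4], [1,3,4], [2,3,4]

so the chain groups are C_0 ≅ Z^4, C_1 ≅ Z^6, C_2 ≅ Z^4.

∂_1: C_1 → C_0 sends each edge [p,q] (with p < q) to q − p.
The 4×6 boundary matrix has rank 3 and Smith normal form diag(1,1,1).

∂_2: C_2 → C_1 acts by ∂[p,q,r] = [q,r] − [p,r] + [p,q]. For instance
  ∂[1,2,4] = [2,4] − [1,4] + [1,2],
  ∂[2,3,4] = [3,4] − [2,4] + [2,3].
The 6×4 boundary matrix has rank 3 and Smith normal form diag(1,1,1).

From H_k ≅ ker(∂_k) / im(∂_{k+1}) we obtain:

  H_0: rank C_0 − rank ∂_1 = 4 − 3 = 1, and the invariant factors of ∂_1 are all 1, so H_0 ≅ Z.
  H_1: rank ker ∂_1 − rank ∂_2 = (6 − 3) − 3 = 0, and the invariant factors of ∂_2 are all 1, so H_1 ≅ 0.
  H_2: rank ker ∂_2 − rank ∂_3 = (4 − 3) − 0 = 1, and there is no ∂_3, so H_2 ≅ Z.

H_0 = Z,  H_1 = 0,  H_2 = Z.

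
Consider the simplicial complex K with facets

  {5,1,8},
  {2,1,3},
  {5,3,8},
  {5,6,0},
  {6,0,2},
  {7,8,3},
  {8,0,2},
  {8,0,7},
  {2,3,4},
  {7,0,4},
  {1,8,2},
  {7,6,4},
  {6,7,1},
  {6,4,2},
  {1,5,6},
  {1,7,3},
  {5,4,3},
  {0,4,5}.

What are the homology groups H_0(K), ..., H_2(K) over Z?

We work with the vertex ordering 0 < 1 < 2 < 3 < 4 < 5 < 6 < 7 < 8. The simplices of K, each written with vertices in increasing order, are:

  0-simplices (9): [0], [1], [2], [3], [4], [5], [6], [7], [8]
  1-simplices (27): (27 of them)
  2-simplices (18): [0,2,6], [0,2,8], [0,4,5], [0,4,7], [0,5,6], [0,7,8], [1,2,3], [1,2,8], [1,3,7], [1,5,6], [1,5,8], [1,6,7], [2,3,4], [2,4,6], [3,4,5], [3,5,8], [3,7,8], [4,6,7]

Hence C_0 ≅ Z^9, C_1 ≅ Z^27, C_2 ≅ Z^18.

The boundary map ∂_1: C_1 → C_0 sends each edge [p,q] (with p < q) to q − p.
The resulting 9×27 matrix has rank 8, and its Smith normal form has invariant factors (1,1,1,1,1,1,1,1).

∂_2: C_2 → C_1 acts by ∂[p,q,r] = [q,r] − [p,r] + [p,q]. For instance
  ∂[3,7,8] = [7,8] − [3,8] + [3,7],
  ∂[4,6,7] = [6,7] − [4,7] + [4,6].
As a 27×18 matrix over Z this has rank 18, with invariant factors (1,1,1,1,1,1,1,1,1,1,1,1,1,1,1,1,1,2).

Computing H_k = (kernel of ∂_k) / (image of ∂_{k+1}):

  H_0: rank C_0 − rank ∂_1 = 9 − 8 = 1, and the invariant factors of ∂_1 are all 1, so H_0 ≅ Z.
  H_1: rank ker ∂_1 − rank ∂_2 = (27 − 8) − 18 = 1, and ∂_2 has invariant factor 2 > 1, so H_1 ≅ Z ⊕ Z/2.
  H_2: rank ker ∂_2 − rank ∂_3 = (18 − 18) − 0 = 0, and there is no ∂_3, so H_2 ≅ 0.

As a check, the Euler characteristic is 9 − 27 + 18 = 0, which agrees with 1 − 1 + 0 = 0.
(K is a triangulation of the Klein bottle.)

H_0 = Z,  H_1 = Z ⊕ Z/2,  H_2 = 0.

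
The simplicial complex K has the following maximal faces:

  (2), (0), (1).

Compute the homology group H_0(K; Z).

H_0 = Z^3.

Take the total order 0 < 1 < 2 on the vertex set. Then K (dimension 0) consists of the simplices:

  0-simplices (3): [0], [1], [2]

Hence C_0 ≅ Z^3.

Computing H_k = (kernel of ∂_k) / (image of ∂_{k+1}):

  H_0: rank C_0 − rank ∂_1 = 3 − 0 = 3, and there is no ∂_1, so H_0 ≅ Z^3.

(K is a triangulation of a set of 3 points.)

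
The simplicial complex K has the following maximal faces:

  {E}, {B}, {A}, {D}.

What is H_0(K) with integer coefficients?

H_0 ≅ Z^4.

Take the total order A < B < D < E on the vertex set. Then K (dimension 0) consists of the simplices:

  0-simplices (4): A, B, D, E

Hence C_0 ≅ Z^4.

From H_k ≅ ker(∂_k) / im(∂_{k+1}) we obtain:

  H_0: rank C_0 − rank ∂_1 = 4 − 0 = 4, and there is no ∂_1, so H_0 ≅ Z^4.

(K is a triangulation of a set of 4 points.)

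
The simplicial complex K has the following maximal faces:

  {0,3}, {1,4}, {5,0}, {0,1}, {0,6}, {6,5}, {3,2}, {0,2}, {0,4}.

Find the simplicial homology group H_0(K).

H_0 = Z.

Take the total order 0 < 1 < 2 < 3 < 4 < 5 < 6 on the vertex set. Then K (dimension 1) consists of the simplices:

  0-simplices (7): [0], [1], [2], [3], [4], [5], [6]
  1-simplices (9): [0,1], [0,2], [0,3], [0,4], [0,5], [0,6], [1,4], [2,3], [5,6]

so the chain groups are C_0 ≅ Z^7, C_1 ≅ Z^9.

∂_1: C_1 → C_0 sends each edge [p,q] (with p < q) to q − p.
The resulting 7×9 matrix has rank 6, and its Smith normal form has invariant factors (1,1,1,1,1,1).

Computing H_k = (kernel of ∂_k) / (image of ∂_{k+1}):

  H_0: rank C_0 − rank ∂_1 = 7 − 6 = 1, and the invariant factors of ∂_1 are all 1, so H_0 ≅ Z.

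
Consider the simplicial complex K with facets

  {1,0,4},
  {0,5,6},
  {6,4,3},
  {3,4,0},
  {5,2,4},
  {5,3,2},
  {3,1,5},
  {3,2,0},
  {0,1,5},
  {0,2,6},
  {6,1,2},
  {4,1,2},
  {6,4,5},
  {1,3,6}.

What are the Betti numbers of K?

b_0 = 1, b_1 = 2, b_2 = 1.

Take the total order 0 < 1 < 2 < 3 < 4 < 5 < 6 on the vertex set. Then K (dimension 2) consists of the simplices:

  0-simplices (7): [0], [1], [2], [3], [4], [5], [6]
  1-simplices (21): [0,1], [0,2], [0,3], [0,4], [0,5], [0,6], [1,2], [1,3], [1,4], [1,5], [1,6], [2,3], [2,4], [2,5], [2,6], [3,4], [3,5], [3,6], [4,5], [4,6], [5,6]
  2-simplices (14): [0,1,4], [0,1,5], [0,2,3], [0,2,6], [0,3,4], [0,5,6], [1,2,4], [1,2,6], [1,3,5], [1,3,6], [2,3,5], [2,4,5], [3,4,6], [4,5,6]

Hence C_0 ≅ Z^7, C_1 ≅ Z^21, C_2 ≅ Z^14.

The boundary map ∂_1: C_1 → C_0 is given by ∂[p,q] = [q] − [p]. For instance
  ∂[3,5] = [5] − [3].
The resulting 7×21 matrix has rank 6, and its Smith normal form has invariant factors (1,1,1,1,1,1).

Boundary ∂_2: C_2 → C_1 maps a triangle to the signed sum of its edges. For instance
  ∂[1,3,6] = [3,6] − [1,6] + [1,3],
  ∂[0,3,4] = [3,4] − [0,4] + [0,3].
As a 21×14 matrix over Z this has rank 13, with invariant factors (1,1,1,1,1,1,1,1,1,1,1,1,1).

Now H_k = ker ∂_k / im ∂_{k+1}, so:

  H_0: rank C_0 − rank ∂_1 = 7 − 6 = 1, and the invariant factors of ∂_1 are all 1, so H_0 ≅ Z.
  H_1: rank ker ∂_1 − rank ∂_2 = (21 − 6) − 13 = 2, and the invariant factors of ∂_2 are all 1, so H_1 ≅ Z^2.
  H_2: rank ker ∂_2 − rank ∂_3 = (14 − 13) − 0 = 1, and there is no ∂_3, so H_2 ≅ Z.

Hence the Betti numbers are b_0 = 1, b_1 = 2, b_2 = 1.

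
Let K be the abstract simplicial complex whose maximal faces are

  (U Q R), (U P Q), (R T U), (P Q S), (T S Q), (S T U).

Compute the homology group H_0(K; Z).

H_0 ≅ Z.

Fix the vertex order P < Q < R < S < T < U and write every simplex with vertices in increasing order. Then dim K = 2 and the simplices of K are:

  0-simplices (6): P, Q, R, S, T, U
  1-simplices (12): PQ, PS, PU, QR, QS, QT, QU, RT, RU, ST, SU, TU
  2-simplices (6): PQS, PQU, QRU, QST, RTU, STU

so the chain groups are C_0 ≅ Z^6, C_1 ≅ Z^12, C_2 ≅ Z^6.

∂_1: C_1 → C_0 sends each edge [p,q] (with p < q) to q − p. For instance
  ∂RT = T − R.
The resulting 6×12 matrix has rank 5, and its Smith normal form has invariant factors (1,1,1,1,1).

Boundary ∂_2: C_2 → C_1 acts by ∂[p,q,r] = [q,r] − [p,r] + [p,q]. For instance
  ∂RTU = TU − RU + RT,
  ∂PQU = QU − PU + PQ.
The 12×6 boundary matrix has rank 6 and Smith normal form diag(1,1,1,1,1,1).

From H_k ≅ ker(∂_k) / im(∂_{k+1}) we obtain:

  H_0: rank C_0 − rank ∂_1 = 6 − 5 = 1, and the invariant factors of ∂_1 are all 1, so H_0 = Z.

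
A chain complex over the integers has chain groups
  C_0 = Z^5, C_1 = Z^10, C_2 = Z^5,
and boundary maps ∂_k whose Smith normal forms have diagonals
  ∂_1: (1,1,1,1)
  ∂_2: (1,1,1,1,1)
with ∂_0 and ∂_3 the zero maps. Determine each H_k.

H_0: b_0 = 5 − 0 − 4 = 1; torsion from ∂_1 factors > 1: none. So H_0 = Z.
H_1: b_1 = 10 − 4 − 5 = 1; torsion from ∂_2 factors > 1: none. So H_1 = Z.
H_2: b_2 = 5 − 5 − 0 = 0; torsion from ∂_3 factors > 1: none. So H_2 = 0.

H_0 = Z,  H_1 = Z,  H_2 = 0.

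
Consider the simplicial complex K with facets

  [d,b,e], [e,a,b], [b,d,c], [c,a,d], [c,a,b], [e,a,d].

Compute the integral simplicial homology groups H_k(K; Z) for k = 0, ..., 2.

H_0 ≅ Z,  H_1 = 0,  H_2 ≅ Z.

Order the vertices as a < b < c < d < e. Listing each simplex with vertices in this order, K has dimension 2 with simplices:

  0-simplices (5): a, b, c, d, e
  1-simplices (9): ab, ac, ad, ae, bc, bd, be, cd, de
  2-simplices (6): abc, abe, acd, ade, bcd, bde

so the chain groups are C_0 ≅ Z^5, C_1 ≅ Z^9, C_2 ≅ Z^6.

The boundary map ∂_1: C_1 → C_0 sends each edge [p,q] (with p < q) to q − p.
The resulting 5×9 matrix has rank 4, and its Smith normal form has invariant factors (1,1,1,1).

The boundary map ∂_2: C_2 → C_1 acts by ∂[p,q,r] = [q,r] − [p,r] + [p,q]. For instance
  ∂bde = de − be + bd,
  ∂abe = be − ae + ab.
This gives a 9×6 integer matrix of rank 5; reducing to Smith normal form yields diagonal entries (1,1,1,1,1).

Now H_k = ker ∂_k / im ∂_{k+1}, so:

  H_0: rank C_0 − rank ∂_1 = 5 − 4 = 1, and the invariant factors of ∂_1 are all 1, so H_0 ≅ Z.
  H_1: rank ker ∂_1 − rank ∂_2 = (9 − 4) − 5 = 0, and the invariant factors of ∂_2 are all 1, so H_1 ≅ 0.
  H_2: rank ker ∂_2 − rank ∂_3 = (6 − 5) − 0 = 1, and there is no ∂_3, so H_2 ≅ Z.

(K is a triangulation of the 2-sphere S^2.)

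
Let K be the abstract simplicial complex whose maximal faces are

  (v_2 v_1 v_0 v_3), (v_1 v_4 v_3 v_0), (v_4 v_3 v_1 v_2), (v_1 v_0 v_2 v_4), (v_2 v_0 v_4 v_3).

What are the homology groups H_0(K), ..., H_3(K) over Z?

Take the total order v_0 < v_1 < v_2 < v_3 < v_4 on the vertex set. Then K (dimension 3) consists of the simplices:

  0-simplices (5): [v_0], [v_1], [v_2], [v_3], [v_4]
  1-simplices (10): [v_0,v_1], [v_0,v_2], [v_0,v_3], [v_0,v_4], [v_1,v_2], [v_1,v_3], [v_1,v_4], [v_2,v_3], [v_2,v_4], [v_3,v_4]
  2-simplices (10): [v_0,v_1,v_2], [v_0,v_1,v_3], [v_0,v_1,v_4], [v_0,v_2,v_3], [v_0,v_2,v_4], [v_0,v_3,v_4], [v_1,v_2,v_3], [v_1,v_2,v_4], [v_1,v_3,v_4], [v_2,v_3,v_4]
  3-simplices (5): [v_0,v_1,v_2,v_3], [v_0,v_1,v_2,v_4], [v_0,v_1,v_3,v_4], [v_0,v_2,v_3,v_4], [v_1,v_2,v_3,v_4]

giving chain groups C_0 ≅ Z^5, C_1 ≅ Z^10, C_2 ≅ Z^10, C_3 ≅ Z^5.

∂_1: C_1 → C_0 sends each edge [p,q] (with p < q) to q − p. For instance
  ∂[v_1,v_3] = [v_3] − [v_1].
As a 5×10 matrix over Z this has rank 4, with invariant factors (1,1,1,1).

The boundary map ∂_2: C_2 → C_1 sends each 2-simplex [p,q,r] to [q,r] − [p,r] + [p,q]. For instance
  ∂[v_0,v_3,v_4] = [v_3,v_4] − [v_0,v_4] + [v_0,v_3],
  ∂[v_0,v_1,v_2] = [v_1,v_2] − [v_0,v_2] + [v_0,v_1].
The 10×10 boundary matrix has rank 6 and Smith normal form diag(1,1,1,1,1,1).

Boundary ∂_3: C_3 → C_2 sends each 3-simplex σ to the alternating sum Σ_i (−1)^i (σ with its i-th vertex removed). For instance
  ∂[v_0,v_1,v_2,v_3] = [v_1,v_2,v_3] − [v_0,v_2,v_3] + [v_0,v_1,v_3] − [v_0,v_1,v_2],
  ∂[v_0,v_1,v_2,v_4] = [v_1,v_2,v_4] − [v_0,v_2,v_4] + [v_0,v_1,v_4] − [v_0,v_1,v_2].
This gives a 10×5 integer matrix of rank 4; reducing to Smith normal form yields diagonal entries (1,1,1,1).

Now H_k = ker ∂_k / im ∂_{k+1}, so:

  H_0: rank C_0 − rank ∂_1 = 5 − 4 = 1, and the invariant factors of ∂_1 are all 1, so H_0 = Z.
  H_1: rank ker ∂_1 − rank ∂_2 = (10 − 4) − 6 = 0, and the invariant factors of ∂_2 are all 1, so H_1 = 0.
  H_2: rank ker ∂_2 − rank ∂_3 = (10 − 6) − 4 = 0, and the invariant factors of ∂_3 are all 1, so H_2 = 0.
  H_3: rank ker ∂_3 − rank ∂_4 = (5 − 4) − 0 = 1, and there is no ∂_4, so H_3 = Z.

H_0 = Z,  H_1 = 0,  H_2 = 0,  H_3 = Z.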